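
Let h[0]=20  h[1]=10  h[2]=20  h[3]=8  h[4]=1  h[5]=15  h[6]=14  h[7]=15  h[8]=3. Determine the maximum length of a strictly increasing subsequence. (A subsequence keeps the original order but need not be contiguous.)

3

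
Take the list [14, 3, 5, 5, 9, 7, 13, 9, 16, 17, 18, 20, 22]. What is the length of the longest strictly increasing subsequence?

9

Track the smallest tail for each achievable length (strict):
14 → extends → [14]
3 → replaces 14 → [3]
5 → extends → [3, 5]
5 → already a tail → [3, 5]
9 → extends → [3, 5, 9]
7 → replaces 9 → [3, 5, 7]
13 → extends → [3, 5, 7, 13]
9 → replaces 13 → [3, 5, 7, 9]
16 → extends → [3, 5, 7, 9, 16]
17 → extends → [3, 5, 7, 9, 16, 17]
18 → extends → [3, 5, 7, 9, 16, 17, 18]
20 → extends → [3, 5, 7, 9, 16, 17, 18, 20]
22 → extends → [3, 5, 7, 9, 16, 17, 18, 20, 22]
Nine tails, so the longest strictly increasing subsequence has length 9 (e.g. 3, 5, 9, 13, 16, 17, 18, 20, 22).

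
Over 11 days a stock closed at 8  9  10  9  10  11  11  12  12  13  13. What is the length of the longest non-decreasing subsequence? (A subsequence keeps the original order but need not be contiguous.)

10

Let dp[i] be the length of the longest such subsequence ending at index i:
i:      1  2  3  4  5  6  7  8  9 10 11
a[i]:   8  9 10  9 10 11 11 12 12 13 13
dp:     1  2  3  3  4  5  6  7  8  9 10
Maximum dp value is 10.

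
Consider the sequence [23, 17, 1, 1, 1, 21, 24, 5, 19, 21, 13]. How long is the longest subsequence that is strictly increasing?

4

Let dp[i] be the length of the longest such subsequence ending at index i:
i:      1  2  3  4  5  6  7  8  9 10 11
a[i]:  23 17  1  1  1 21 24  5 19 21 13
dp:     1  1  1  1  1  2  3  2  3  4  3
Maximum dp value is 4.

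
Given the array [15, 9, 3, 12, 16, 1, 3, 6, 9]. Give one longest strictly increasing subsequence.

Patience tails give the LIS length; then backtrack through the dp parents:
15 → extends → [15]
9 → replaces 15 → [9]
3 → replaces 9 → [3]
12 → extends → [3, 12]
16 → extends → [3, 12, 16]
1 → replaces 3 → [1, 12, 16]
3 → replaces 12 → [1, 3, 16]
6 → replaces 16 → [1, 3, 6]
9 → extends → [1, 3, 6, 9]
Length 4; one witness is 1, 3, 6, 9.

1, 3, 6, 9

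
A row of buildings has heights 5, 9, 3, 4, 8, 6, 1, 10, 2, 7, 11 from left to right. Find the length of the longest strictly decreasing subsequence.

4

Negate each value so 'decreasing' becomes 'increasing', then run patience tails on the negated sequence:
-5 → extends → [-5]
-9 → replaces -5 → [-9]
-3 → extends → [-9, -3]
-4 → replaces -3 → [-9, -4]
-8 → replaces -4 → [-9, -8]
-6 → extends → [-9, -8, -6]
-1 → extends → [-9, -8, -6, -1]
-10 → replaces -9 → [-10, -8, -6, -1]
-2 → replaces -1 → [-10, -8, -6, -2]
-7 → replaces -6 → [-10, -8, -7, -2]
-11 → replaces -10 → [-11, -8, -7, -2]
Four tails, so the longest strictly decreasing subsequence of the original has length 4.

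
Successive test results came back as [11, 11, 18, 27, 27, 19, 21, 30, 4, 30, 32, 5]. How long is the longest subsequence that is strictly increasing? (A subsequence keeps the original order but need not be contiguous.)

6

Let dp[i] be the length of the longest such subsequence ending at index i:
i:      1  2  3  4  5  6  7  8  9 10 11 12
a[i]:  11 11 18 27 27 19 21 30  4 30 32  5
dp:     1  1  2  3  3  3  4  5  1  5  6  2
Maximum dp value is 6.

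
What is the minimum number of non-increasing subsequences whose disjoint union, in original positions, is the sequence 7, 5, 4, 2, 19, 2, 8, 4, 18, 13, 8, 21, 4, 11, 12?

5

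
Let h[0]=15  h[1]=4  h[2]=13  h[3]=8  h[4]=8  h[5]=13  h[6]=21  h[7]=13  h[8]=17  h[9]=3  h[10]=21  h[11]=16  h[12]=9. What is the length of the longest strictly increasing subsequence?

Let dp[i] be the length of the longest such subsequence ending at index i:
i:      0  1  2  3  4  5  6  7  8  9 10 11 12
h[i]:  15  4 13  8  8 13 21 13 17  3 21 16  9
dp:     1  1  2  2  2  3  4  3  4  1  5  4  3
Maximum dp value is 5.

5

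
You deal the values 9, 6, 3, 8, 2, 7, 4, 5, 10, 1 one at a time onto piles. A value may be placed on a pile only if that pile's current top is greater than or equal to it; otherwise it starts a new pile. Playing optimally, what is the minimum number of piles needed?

Place each on the leftmost legal pile:
9 → new pile 1 (tops now [9])
6 → pile 1 (tops now [6])
3 → pile 1 (tops now [3])
8 → new pile 2 (tops now [3, 8])
2 → pile 1 (tops now [2, 8])
7 → pile 2 (tops now [2, 7])
4 → pile 2 (tops now [2, 4])
5 → new pile 3 (tops now [2, 4, 5])
10 → new pile 4 (tops now [2, 4, 5, 10])
1 → pile 1 (tops now [1, 4, 5, 10])
Four piles.

4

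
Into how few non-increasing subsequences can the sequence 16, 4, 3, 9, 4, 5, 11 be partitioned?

4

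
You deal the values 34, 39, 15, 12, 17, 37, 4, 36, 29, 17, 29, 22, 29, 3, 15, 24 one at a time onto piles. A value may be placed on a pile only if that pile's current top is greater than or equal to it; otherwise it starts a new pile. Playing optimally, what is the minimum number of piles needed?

4

Place each on the leftmost legal pile:
34 → new pile 1 (tops now [34])
39 → new pile 2 (tops now [34, 39])
15 → pile 1 (tops now [15, 39])
12 → pile 1 (tops now [12, 39])
17 → pile 2 (tops now [12, 17])
37 → new pile 3 (tops now [12, 17, 37])
4 → pile 1 (tops now [4, 17, 37])
36 → pile 3 (tops now [4, 17, 36])
29 → pile 3 (tops now [4, 17, 29])
17 → pile 2 (tops now [4, 17, 29])
29 → pile 3 (tops now [4, 17, 29])
22 → pile 3 (tops now [4, 17, 22])
29 → new pile 4 (tops now [4, 17, 22, 29])
3 → pile 1 (tops now [3, 17, 22, 29])
15 → pile 2 (tops now [3, 15, 22, 29])
24 → pile 4 (tops now [3, 15, 22, 24])
Four piles.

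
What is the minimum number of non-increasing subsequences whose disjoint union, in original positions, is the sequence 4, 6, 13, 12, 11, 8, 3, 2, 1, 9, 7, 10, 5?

5

Place each on the leftmost legal pile:
4 → new pile 1 (tops now [4])
6 → new pile 2 (tops now [4, 6])
13 → new pile 3 (tops now [4, 6, 13])
12 → pile 3 (tops now [4, 6, 12])
11 → pile 3 (tops now [4, 6, 11])
8 → pile 3 (tops now [4, 6, 8])
3 → pile 1 (tops now [3, 6, 8])
2 → pile 1 (tops now [2, 6, 8])
1 → pile 1 (tops now [1, 6, 8])
9 → new pile 4 (tops now [1, 6, 8, 9])
7 → pile 3 (tops now [1, 6, 7, 9])
10 → new pile 5 (tops now [1, 6, 7, 9, 10])
5 → pile 2 (tops now [1, 5, 7, 9, 10])
Five piles.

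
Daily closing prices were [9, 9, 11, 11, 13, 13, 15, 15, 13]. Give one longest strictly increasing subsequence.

9, 11, 13, 15

Patience tails give the LIS length; then backtrack through the dp parents:
9 → extends → [9]
9 → already a tail → [9]
11 → extends → [9, 11]
11 → already a tail → [9, 11]
13 → extends → [9, 11, 13]
13 → already a tail → [9, 11, 13]
15 → extends → [9, 11, 13, 15]
15 → already a tail → [9, 11, 13, 15]
13 → already a tail → [9, 11, 13, 15]
Length 4; one witness is 9, 11, 13, 15.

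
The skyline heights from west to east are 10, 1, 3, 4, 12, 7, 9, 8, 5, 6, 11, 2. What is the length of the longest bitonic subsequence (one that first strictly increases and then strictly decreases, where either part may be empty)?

inc[i] = longest strictly increasing subsequence ending at i; dec[i] = longest strictly decreasing subsequence starting at i:
i:      1  2  3  4  5  6  7  8  9 10 11 12
a[i]:  10  1  3  4 12  7  9  8  5  6 11  2
inc:    1  1  2  3  4  4  5  5  4  5  6  2
dec:    5  1  2  2  5  3  4  3  2  2  2  1
Best peak at i=5 (value 12): inc=4, dec=5, length 4+5−1 = 8.

8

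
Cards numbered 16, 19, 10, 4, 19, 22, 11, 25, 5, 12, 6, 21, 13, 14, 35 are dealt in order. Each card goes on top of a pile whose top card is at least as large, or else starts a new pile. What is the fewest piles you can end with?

6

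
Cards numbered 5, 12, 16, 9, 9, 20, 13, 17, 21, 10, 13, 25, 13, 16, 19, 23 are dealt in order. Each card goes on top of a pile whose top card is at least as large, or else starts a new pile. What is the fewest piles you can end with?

7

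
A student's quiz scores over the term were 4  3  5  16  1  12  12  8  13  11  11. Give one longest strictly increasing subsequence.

4, 5, 12, 13

Patience tails give the LIS length; then backtrack through the dp parents:
4 → extends → [4]
3 → replaces 4 → [3]
5 → extends → [3, 5]
16 → extends → [3, 5, 16]
1 → replaces 3 → [1, 5, 16]
12 → replaces 16 → [1, 5, 12]
12 → already a tail → [1, 5, 12]
8 → replaces 12 → [1, 5, 8]
13 → extends → [1, 5, 8, 13]
11 → replaces 13 → [1, 5, 8, 11]
11 → already a tail → [1, 5, 8, 11]
Length 4; one witness is 4, 5, 12, 13.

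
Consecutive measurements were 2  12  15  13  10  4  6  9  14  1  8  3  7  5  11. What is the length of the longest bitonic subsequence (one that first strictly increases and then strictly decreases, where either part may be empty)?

inc[i] = longest strictly increasing subsequence ending at i; dec[i] = longest strictly decreasing subsequence starting at i:
i:      1  2  3  4  5  6  7  8  9 10 11 12 13 14 15
a[i]:   2 12 15 13 10  4  6  9 14  1  8  3  7  5 11
inc:    1  2  3  3  2  2  3  4  5  1  4  2  4  3  5
dec:    2  6  7  6  5  2  2  4  4  1  3  1  2  1  1
Best peak at i=3 (value 15): inc=3, dec=7, length 3+7−1 = 9.

9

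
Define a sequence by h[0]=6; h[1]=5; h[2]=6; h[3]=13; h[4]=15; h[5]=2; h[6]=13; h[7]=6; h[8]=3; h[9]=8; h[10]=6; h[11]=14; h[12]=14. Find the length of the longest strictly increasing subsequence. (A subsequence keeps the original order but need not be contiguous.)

4

Track the smallest tail for each achievable length (strict):
6 → extends → [6]
5 → replaces 6 → [5]
6 → extends → [5, 6]
13 → extends → [5, 6, 13]
15 → extends → [5, 6, 13, 15]
2 → replaces 5 → [2, 6, 13, 15]
13 → already a tail → [2, 6, 13, 15]
6 → already a tail → [2, 6, 13, 15]
3 → replaces 6 → [2, 3, 13, 15]
8 → replaces 13 → [2, 3, 8, 15]
6 → replaces 8 → [2, 3, 6, 15]
14 → replaces 15 → [2, 3, 6, 14]
14 → already a tail → [2, 3, 6, 14]
Four tails, so the longest strictly increasing subsequence has length 4 (e.g. 5, 6, 13, 15).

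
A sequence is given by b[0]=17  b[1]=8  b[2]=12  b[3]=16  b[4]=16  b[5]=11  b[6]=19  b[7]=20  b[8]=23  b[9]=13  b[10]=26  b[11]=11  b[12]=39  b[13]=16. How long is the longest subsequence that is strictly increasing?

8

Track the smallest tail for each achievable length (strict):
17 → extends → [17]
8 → replaces 17 → [8]
12 → extends → [8, 12]
16 → extends → [8, 12, 16]
16 → already a tail → [8, 12, 16]
11 → replaces 12 → [8, 11, 16]
19 → extends → [8, 11, 16, 19]
20 → extends → [8, 11, 16, 19, 20]
23 → extends → [8, 11, 16, 19, 20, 23]
13 → replaces 16 → [8, 11, 13, 19, 20, 23]
26 → extends → [8, 11, 13, 19, 20, 23, 26]
11 → already a tail → [8, 11, 13, 19, 20, 23, 26]
39 → extends → [8, 11, 13, 19, 20, 23, 26, 39]
16 → replaces 19 → [8, 11, 13, 16, 20, 23, 26, 39]
Eight tails, so the longest strictly increasing subsequence has length 8 (e.g. 8, 12, 16, 19, 20, 23, 26, 39).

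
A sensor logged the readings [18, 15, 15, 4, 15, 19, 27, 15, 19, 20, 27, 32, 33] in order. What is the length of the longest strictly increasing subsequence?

Track the smallest tail for each achievable length (strict):
18 → extends → [18]
15 → replaces 18 → [15]
15 → already a tail → [15]
4 → replaces 15 → [4]
15 → extends → [4, 15]
19 → extends → [4, 15, 19]
27 → extends → [4, 15, 19, 27]
15 → already a tail → [4, 15, 19, 27]
19 → already a tail → [4, 15, 19, 27]
20 → replaces 27 → [4, 15, 19, 20]
27 → extends → [4, 15, 19, 20, 27]
32 → extends → [4, 15, 19, 20, 27, 32]
33 → extends → [4, 15, 19, 20, 27, 32, 33]
Seven tails, so the longest strictly increasing subsequence has length 7 (e.g. 4, 15, 19, 20, 27, 32, 33).

7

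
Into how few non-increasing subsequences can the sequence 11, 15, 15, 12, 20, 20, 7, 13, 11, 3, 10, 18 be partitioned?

Place each on the leftmost legal pile:
11 → new pile 1 (tops now [11])
15 → new pile 2 (tops now [11, 15])
15 → pile 2 (tops now [11, 15])
12 → pile 2 (tops now [11, 12])
20 → new pile 3 (tops now [11, 12, 20])
20 → pile 3 (tops now [11, 12, 20])
7 → pile 1 (tops now [7, 12, 20])
13 → pile 3 (tops now [7, 12, 13])
11 → pile 2 (tops now [7, 11, 13])
3 → pile 1 (tops now [3, 11, 13])
10 → pile 2 (tops now [3, 10, 13])
18 → new pile 4 (tops now [3, 10, 13, 18])
Four piles.

4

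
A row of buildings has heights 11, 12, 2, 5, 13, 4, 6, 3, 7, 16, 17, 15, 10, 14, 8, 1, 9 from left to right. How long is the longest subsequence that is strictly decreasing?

5

Negate each value so 'decreasing' becomes 'increasing', then run patience tails on the negated sequence:
-11 → extends → [-11]
-12 → replaces -11 → [-12]
-2 → extends → [-12, -2]
-5 → replaces -2 → [-12, -5]
-13 → replaces -12 → [-13, -5]
-4 → extends → [-13, -5, -4]
-6 → replaces -5 → [-13, -6, -4]
-3 → extends → [-13, -6, -4, -3]
-7 → replaces -6 → [-13, -7, -4, -3]
-16 → replaces -13 → [-16, -7, -4, -3]
-17 → replaces -16 → [-17, -7, -4, -3]
-15 → replaces -7 → [-17, -15, -4, -3]
-10 → replaces -4 → [-17, -15, -10, -3]
-14 → replaces -10 → [-17, -15, -14, -3]
-8 → replaces -3 → [-17, -15, -14, -8]
-1 → extends → [-17, -15, -14, -8, -1]
-9 → replaces -8 → [-17, -15, -14, -9, -1]
Five tails, so the longest strictly decreasing subsequence of the original has length 5.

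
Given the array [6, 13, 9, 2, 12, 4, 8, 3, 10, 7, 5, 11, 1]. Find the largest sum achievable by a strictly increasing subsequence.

Let S[i] be the best sum of a strictly increasing subsequence ending at i:
i:      1  2  3  4  5  6  7  8  9 10 11 12 13
a[i]:   6 13  9  2 12  4  8  3 10  7  5 11  1
S:      6 19 15  2 27  6 14  5 25 13 11 36  1
Maximum is 36 (e.g. 6 + 9 + 10 + 11).

36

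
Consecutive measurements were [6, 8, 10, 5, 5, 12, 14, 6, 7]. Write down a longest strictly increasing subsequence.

6, 8, 10, 12, 14

Patience tails give the LIS length; then backtrack through the dp parents:
6 → extends → [6]
8 → extends → [6, 8]
10 → extends → [6, 8, 10]
5 → replaces 6 → [5, 8, 10]
5 → already a tail → [5, 8, 10]
12 → extends → [5, 8, 10, 12]
14 → extends → [5, 8, 10, 12, 14]
6 → replaces 8 → [5, 6, 10, 12, 14]
7 → replaces 10 → [5, 6, 7, 12, 14]
Length 5; one witness is 6, 8, 10, 12, 14.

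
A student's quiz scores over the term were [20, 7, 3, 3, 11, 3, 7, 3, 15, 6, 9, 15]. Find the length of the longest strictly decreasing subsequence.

4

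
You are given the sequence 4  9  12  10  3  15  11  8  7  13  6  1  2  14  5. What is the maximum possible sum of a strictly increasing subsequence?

Let S[i] be the best sum of a strictly increasing subsequence ending at i:
i:      1  2  3  4  5  6  7  8  9 10 11 12 13 14 15
a[i]:   4  9 12 10  3 15 11  8  7 13  6  1  2 14  5
S:      4 13 25 23  3 40 34 12 11 47 10  1  3 61  9
Maximum is 61 (e.g. 4 + 9 + 10 + 11 + 13 + 14).

61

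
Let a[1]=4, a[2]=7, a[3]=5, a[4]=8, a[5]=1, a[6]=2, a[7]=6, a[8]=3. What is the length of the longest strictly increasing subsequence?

3

Let dp[i] be the length of the longest such subsequence ending at index i:
i:     1 2 3 4 5 6 7 8
a[i]:  4 7 5 8 1 2 6 3
dp:    1 2 2 3 1 2 3 3
Maximum dp value is 3.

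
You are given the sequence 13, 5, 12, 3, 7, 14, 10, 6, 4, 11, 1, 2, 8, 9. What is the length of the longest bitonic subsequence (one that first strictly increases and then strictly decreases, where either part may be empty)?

7

inc[i] = longest strictly increasing subsequence ending at i; dec[i] = longest strictly decreasing subsequence starting at i:
i:      1  2  3  4  5  6  7  8  9 10 11 12 13 14
a[i]:  13  5 12  3  7 14 10  6  4 11  1  2  8  9
inc:    1  1  2  1  2  3  3  2  2  4  1  2  3  4
dec:    6  3  5  2  4  5  4  3  2  2  1  1  1  1
Best peak at i=6 (value 14): inc=3, dec=5, length 3+5−1 = 7.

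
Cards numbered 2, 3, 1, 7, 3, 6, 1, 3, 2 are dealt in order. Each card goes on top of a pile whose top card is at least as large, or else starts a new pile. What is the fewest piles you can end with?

Place each on the leftmost legal pile:
2 → new pile 1 (tops now [2])
3 → new pile 2 (tops now [2, 3])
1 → pile 1 (tops now [1, 3])
7 → new pile 3 (tops now [1, 3, 7])
3 → pile 2 (tops now [1, 3, 7])
6 → pile 3 (tops now [1, 3, 6])
1 → pile 1 (tops now [1, 3, 6])
3 → pile 2 (tops now [1, 3, 6])
2 → pile 2 (tops now [1, 2, 6])
Three piles.

3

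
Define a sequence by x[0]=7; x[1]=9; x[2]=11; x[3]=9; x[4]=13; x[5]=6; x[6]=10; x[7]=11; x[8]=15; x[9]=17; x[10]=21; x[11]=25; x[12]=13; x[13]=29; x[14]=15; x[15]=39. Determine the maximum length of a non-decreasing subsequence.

11

Track the smallest tail for each achievable length (allowing ties):
7 → extends → [7]
9 → extends → [7, 9]
11 → extends → [7, 9, 11]
9 → replaces 11 → [7, 9, 9]
13 → extends → [7, 9, 9, 13]
6 → replaces 7 → [6, 9, 9, 13]
10 → replaces 13 → [6, 9, 9, 10]
11 → extends → [6, 9, 9, 10, 11]
15 → extends → [6, 9, 9, 10, 11, 15]
17 → extends → [6, 9, 9, 10, 11, 15, 17]
21 → extends → [6, 9, 9, 10, 11, 15, 17, 21]
25 → extends → [6, 9, 9, 10, 11, 15, 17, 21, 25]
13 → replaces 15 → [6, 9, 9, 10, 11, 13, 17, 21, 25]
29 → extends → [6, 9, 9, 10, 11, 13, 17, 21, 25, 29]
15 → replaces 17 → [6, 9, 9, 10, 11, 13, 15, 21, 25, 29]
39 → extends → [6, 9, 9, 10, 11, 13, 15, 21, 25, 29, 39]
Eleven tails, so the longest non-decreasing subsequence has length 11 (e.g. 7, 9, 9, 10, 11, 15, 17, 21, 25, 29, 39).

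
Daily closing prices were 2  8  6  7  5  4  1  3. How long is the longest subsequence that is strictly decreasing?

5

Let dp[i] be the longest strictly decreasing subsequence ending at i:
i:     1 2 3 4 5 6 7 8
a[i]:  2 8 6 7 5 4 1 3
dp:    1 1 2 2 3 4 5 5
Maximum is 5.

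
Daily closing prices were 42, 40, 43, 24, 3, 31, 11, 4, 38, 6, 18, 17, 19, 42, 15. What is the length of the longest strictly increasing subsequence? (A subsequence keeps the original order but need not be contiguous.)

Track the smallest tail for each achievable length (strict):
42 → extends → [42]
40 → replaces 42 → [40]
43 → extends → [40, 43]
24 → replaces 40 → [24, 43]
3 → replaces 24 → [3, 43]
31 → replaces 43 → [3, 31]
11 → replaces 31 → [3, 11]
4 → replaces 11 → [3, 4]
38 → extends → [3, 4, 38]
6 → replaces 38 → [3, 4, 6]
18 → extends → [3, 4, 6, 18]
17 → replaces 18 → [3, 4, 6, 17]
19 → extends → [3, 4, 6, 17, 19]
42 → extends → [3, 4, 6, 17, 19, 42]
15 → replaces 17 → [3, 4, 6, 15, 19, 42]
Six tails, so the longest strictly increasing subsequence has length 6 (e.g. 3, 4, 6, 18, 19, 42).

6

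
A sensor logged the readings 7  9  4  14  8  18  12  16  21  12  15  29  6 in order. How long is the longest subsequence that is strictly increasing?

6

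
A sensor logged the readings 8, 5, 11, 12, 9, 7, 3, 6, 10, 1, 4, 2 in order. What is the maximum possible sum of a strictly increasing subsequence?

31

Let S[i] be the best sum of a strictly increasing subsequence ending at i:
i:      1  2  3  4  5  6  7  8  9 10 11 12
a[i]:   8  5 11 12  9  7  3  6 10  1  4  2
S:      8  5 19 31 17 12  3 11 27  1  7  3
Maximum is 31 (e.g. 8 + 11 + 12).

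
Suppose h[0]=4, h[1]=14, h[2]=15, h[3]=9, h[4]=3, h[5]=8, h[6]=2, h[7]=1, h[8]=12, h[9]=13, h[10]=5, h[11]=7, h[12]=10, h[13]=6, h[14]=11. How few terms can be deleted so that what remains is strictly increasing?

Fewest deletions = n − (longest strictly increasing subsequence).
Patience tails:
4 → extends → [4]
14 → extends → [4, 14]
15 → extends → [4, 14, 15]
9 → replaces 14 → [4, 9, 15]
3 → replaces 4 → [3, 9, 15]
8 → replaces 9 → [3, 8, 15]
2 → replaces 3 → [2, 8, 15]
1 → replaces 2 → [1, 8, 15]
12 → replaces 15 → [1, 8, 12]
13 → extends → [1, 8, 12, 13]
5 → replaces 8 → [1, 5, 12, 13]
7 → replaces 12 → [1, 5, 7, 13]
10 → replaces 13 → [1, 5, 7, 10]
6 → replaces 7 → [1, 5, 6, 10]
11 → extends → [1, 5, 6, 10, 11]
Longest strictly increasing subsequence has length 5, so deletions = 15 − 5 = 10.

10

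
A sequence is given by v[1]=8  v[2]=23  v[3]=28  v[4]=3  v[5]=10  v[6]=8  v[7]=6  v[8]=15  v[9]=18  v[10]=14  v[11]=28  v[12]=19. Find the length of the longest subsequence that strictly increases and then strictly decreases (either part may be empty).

inc[i] = longest strictly increasing subsequence ending at i; dec[i] = longest strictly decreasing subsequence starting at i:
i:      1  2  3  4  5  6  7  8  9 10 11 12
v[i]:   8 23 28  3 10  8  6 15 18 14 28 19
inc:    1  2  3  1  2  2  2  3  4  3  5  5
dec:    2  4  4  1  3  2  1  2  2  1  2  1
Best peak at i=3 (value 28): inc=3, dec=4, length 3+4−1 = 6.

6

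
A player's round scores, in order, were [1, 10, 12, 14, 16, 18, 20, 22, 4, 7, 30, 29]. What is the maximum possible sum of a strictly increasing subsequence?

Let S[i] be the best sum of a strictly increasing subsequence ending at i:
i:       1   2   3   4   5   6   7   8   9  10  11  12
a[i]:    1  10  12  14  16  18  20  22   4   7  30  29
S:       1  11  23  37  53  71  91 113   5  12 143 142
Maximum is 143 (e.g. 1 + 10 + 12 + 14 + 16 + 18 + 20 + 22 + 30).

143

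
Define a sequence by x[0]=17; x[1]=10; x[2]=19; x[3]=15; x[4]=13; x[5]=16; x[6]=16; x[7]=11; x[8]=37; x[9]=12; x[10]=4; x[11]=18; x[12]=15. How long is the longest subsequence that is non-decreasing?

Track the smallest tail for each achievable length (allowing ties):
17 → extends → [17]
10 → replaces 17 → [10]
19 → extends → [10, 19]
15 → replaces 19 → [10, 15]
13 → replaces 15 → [10, 13]
16 → extends → [10, 13, 16]
16 → extends → [10, 13, 16, 16]
11 → replaces 13 → [10, 11, 16, 16]
37 → extends → [10, 11, 16, 16, 37]
12 → replaces 16 → [10, 11, 12, 16, 37]
4 → replaces 10 → [4, 11, 12, 16, 37]
18 → replaces 37 → [4, 11, 12, 16, 18]
15 → replaces 16 → [4, 11, 12, 15, 18]
Five tails, so the longest non-decreasing subsequence has length 5 (e.g. 10, 15, 16, 16, 37).

5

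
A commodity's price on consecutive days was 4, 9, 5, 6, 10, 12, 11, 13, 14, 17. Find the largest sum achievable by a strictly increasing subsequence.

Let S[i] be the best sum of a strictly increasing subsequence ending at i:
i:      1  2  3  4  5  6  7  8  9 10
a[i]:   4  9  5  6 10 12 11 13 14 17
S:      4 13  9 15 25 37 36 50 64 81
Maximum is 81 (e.g. 4 + 5 + 6 + 10 + 12 + 13 + 14 + 17).

81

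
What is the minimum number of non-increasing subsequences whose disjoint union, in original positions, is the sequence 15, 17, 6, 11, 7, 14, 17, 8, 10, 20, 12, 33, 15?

Place each on the leftmost legal pile:
15 → new pile 1 (tops now [15])
17 → new pile 2 (tops now [15, 17])
6 → pile 1 (tops now [6, 17])
11 → pile 2 (tops now [6, 11])
7 → pile 2 (tops now [6, 7])
14 → new pile 3 (tops now [6, 7, 14])
17 → new pile 4 (tops now [6, 7, 14, 17])
8 → pile 3 (tops now [6, 7, 8, 17])
10 → pile 4 (tops now [6, 7, 8, 10])
20 → new pile 5 (tops now [6, 7, 8, 10, 20])
12 → pile 5 (tops now [6, 7, 8, 10, 12])
33 → new pile 6 (tops now [6, 7, 8, 10, 12, 33])
15 → pile 6 (tops now [6, 7, 8, 10, 12, 15])
Six piles.

6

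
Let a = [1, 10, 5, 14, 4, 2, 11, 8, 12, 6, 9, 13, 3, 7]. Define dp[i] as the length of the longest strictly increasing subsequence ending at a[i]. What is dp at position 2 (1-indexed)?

dp[i] = 1 + max{dp[j] : j<i, a[j]<a[i]} (or 1 if no such j):
i:      1  2  3  4  5  6  7  8  9 10 11 12 13 14
a[i]:   1 10  5 14  4  2 11  8 12  6  9 13  3  7
dp:     1  2  2  3  2  2  3  3  4  3  4  5  3  4
At index 2 the value is 2.

2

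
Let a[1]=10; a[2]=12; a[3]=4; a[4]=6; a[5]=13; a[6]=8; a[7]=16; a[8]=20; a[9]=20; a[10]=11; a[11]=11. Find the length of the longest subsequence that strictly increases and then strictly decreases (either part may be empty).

inc[i] = longest strictly increasing subsequence ending at i; dec[i] = longest strictly decreasing subsequence starting at i:
i:      1  2  3  4  5  6  7  8  9 10 11
a[i]:  10 12  4  6 13  8 16 20 20 11 11
inc:    1  2  1  2  3  3  4  5  5  4  4
dec:    2  2  1  1  2  1  2  2  2  1  1
Best peak at i=8 (value 20): inc=5, dec=2, length 5+2−1 = 6.

6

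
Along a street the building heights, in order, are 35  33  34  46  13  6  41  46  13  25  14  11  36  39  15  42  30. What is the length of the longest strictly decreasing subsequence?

Negate each value so 'decreasing' becomes 'increasing', then run patience tails on the negated sequence:
-35 → extends → [-35]
-33 → extends → [-35, -33]
-34 → replaces -33 → [-35, -34]
-46 → replaces -35 → [-46, -34]
-13 → extends → [-46, -34, -13]
-6 → extends → [-46, -34, -13, -6]
-41 → replaces -34 → [-46, -41, -13, -6]
-46 → already a tail → [-46, -41, -13, -6]
-13 → already a tail → [-46, -41, -13, -6]
-25 → replaces -13 → [-46, -41, -25, -6]
-14 → replaces -6 → [-46, -41, -25, -14]
-11 → extends → [-46, -41, -25, -14, -11]
-36 → replaces -25 → [-46, -41, -36, -14, -11]
-39 → replaces -36 → [-46, -41, -39, -14, -11]
-15 → replaces -14 → [-46, -41, -39, -15, -11]
-42 → replaces -41 → [-46, -42, -39, -15, -11]
-30 → replaces -15 → [-46, -42, -39, -30, -11]
Five tails, so the longest strictly decreasing subsequence of the original has length 5.

5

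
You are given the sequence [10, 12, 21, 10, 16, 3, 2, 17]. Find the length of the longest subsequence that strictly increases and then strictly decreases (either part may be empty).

inc[i] = longest strictly increasing subsequence ending at i; dec[i] = longest strictly decreasing subsequence starting at i:
i:      1  2  3  4  5  6  7  8
a[i]:  10 12 21 10 16  3  2 17
inc:    1  2  3  1  3  1  1  4
dec:    3  4  4  3  3  2  1  1
Best peak at i=3 (value 21): inc=3, dec=4, length 3+4−1 = 6.

6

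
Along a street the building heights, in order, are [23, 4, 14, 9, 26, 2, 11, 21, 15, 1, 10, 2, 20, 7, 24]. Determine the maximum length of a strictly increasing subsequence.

6

Let dp[i] be the length of the longest such subsequence ending at index i:
i:      1  2  3  4  5  6  7  8  9 10 11 12 13 14 15
a[i]:  23  4 14  9 26  2 11 21 15  1 10  2 20  7 24
dp:     1  1  2  2  3  1  3  4  4  1  3  2  5  3  6
Maximum dp value is 6.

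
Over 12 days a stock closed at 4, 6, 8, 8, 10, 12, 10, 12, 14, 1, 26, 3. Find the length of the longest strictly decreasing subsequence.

3

Let dp[i] be the longest strictly decreasing subsequence ending at i:
i:      1  2  3  4  5  6  7  8  9 10 11 12
a[i]:   4  6  8  8 10 12 10 12 14  1 26  3
dp:     1  1  1  1  1  1  2  1  1  3  1  3
Maximum is 3.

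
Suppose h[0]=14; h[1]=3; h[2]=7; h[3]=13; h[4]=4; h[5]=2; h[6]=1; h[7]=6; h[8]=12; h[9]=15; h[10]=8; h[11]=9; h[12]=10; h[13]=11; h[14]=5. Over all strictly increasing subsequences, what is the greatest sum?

51

Let S[i] be the best sum of a strictly increasing subsequence ending at i:
i:      0  1  2  3  4  5  6  7  8  9 10 11 12 13 14
h[i]:  14  3  7 13  4  2  1  6 12 15  8  9 10 11  5
S:     14  3 10 23  7  2  1 13 25 40 21 30 40 51 12
Maximum is 51 (e.g. 3 + 4 + 6 + 8 + 9 + 10 + 11).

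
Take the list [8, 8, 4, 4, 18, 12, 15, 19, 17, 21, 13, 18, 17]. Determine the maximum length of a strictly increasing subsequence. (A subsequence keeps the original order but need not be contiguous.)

Let dp[i] be the length of the longest such subsequence ending at index i:
i:      1  2  3  4  5  6  7  8  9 10 11 12 13
a[i]:   8  8  4  4 18 12 15 19 17 21 13 18 17
dp:     1  1  1  1  2  2  3  4  4  5  3  5  4
Maximum dp value is 5.

5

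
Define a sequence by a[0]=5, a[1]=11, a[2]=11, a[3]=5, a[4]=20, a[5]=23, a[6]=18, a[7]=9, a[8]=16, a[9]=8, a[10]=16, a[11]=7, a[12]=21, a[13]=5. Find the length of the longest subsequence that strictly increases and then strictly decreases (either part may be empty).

inc[i] = longest strictly increasing subsequence ending at i; dec[i] = longest strictly decreasing subsequence starting at i:
i:      0  1  2  3  4  5  6  7  8  9 10 11 12 13
a[i]:   5 11 11  5 20 23 18  9 16  8 16  7 21  5
inc:    1  2  2  1  3  4  3  2  3  2  3  2  4  1
dec:    1  5  5  1  6  6  5  4  4  3  3  2  2  1
Best peak at i=5 (value 23): inc=4, dec=6, length 4+6−1 = 9.

9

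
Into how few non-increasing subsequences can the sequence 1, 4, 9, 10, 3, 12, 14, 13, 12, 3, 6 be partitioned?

Place each on the leftmost legal pile:
1 → new pile 1 (tops now [1])
4 → new pile 2 (tops now [1, 4])
9 → new pile 3 (tops now [1, 4, 9])
10 → new pile 4 (tops now [1, 4, 9, 10])
3 → pile 2 (tops now [1, 3, 9, 10])
12 → new pile 5 (tops now [1, 3, 9, 10, 12])
14 → new pile 6 (tops now [1, 3, 9, 10, 12, 14])
13 → pile 6 (tops now [1, 3, 9, 10, 12, 13])
12 → pile 5 (tops now [1, 3, 9, 10, 12, 13])
3 → pile 2 (tops now [1, 3, 9, 10, 12, 13])
6 → pile 3 (tops now [1, 3, 6, 10, 12, 13])
Six piles.

6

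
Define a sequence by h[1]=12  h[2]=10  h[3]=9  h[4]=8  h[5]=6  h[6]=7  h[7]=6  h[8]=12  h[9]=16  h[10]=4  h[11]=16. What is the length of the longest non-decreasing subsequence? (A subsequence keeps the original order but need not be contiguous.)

5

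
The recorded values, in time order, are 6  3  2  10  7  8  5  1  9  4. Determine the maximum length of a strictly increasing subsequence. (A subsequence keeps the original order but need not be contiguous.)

4

Track the smallest tail for each achievable length (strict):
6 → extends → [6]
3 → replaces 6 → [3]
2 → replaces 3 → [2]
10 → extends → [2, 10]
7 → replaces 10 → [2, 7]
8 → extends → [2, 7, 8]
5 → replaces 7 → [2, 5, 8]
1 → replaces 2 → [1, 5, 8]
9 → extends → [1, 5, 8, 9]
4 → replaces 5 → [1, 4, 8, 9]
Four tails, so the longest strictly increasing subsequence has length 4 (e.g. 6, 7, 8, 9).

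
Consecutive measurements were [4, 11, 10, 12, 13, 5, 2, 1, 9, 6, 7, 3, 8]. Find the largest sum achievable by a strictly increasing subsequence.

40

Let S[i] be the best sum of a strictly increasing subsequence ending at i:
i:      1  2  3  4  5  6  7  8  9 10 11 12 13
a[i]:   4 11 10 12 13  5  2  1  9  6  7  3  8
S:      4 15 14 27 40  9  2  1 18 15 22  5 30
Maximum is 40 (e.g. 4 + 11 + 12 + 13).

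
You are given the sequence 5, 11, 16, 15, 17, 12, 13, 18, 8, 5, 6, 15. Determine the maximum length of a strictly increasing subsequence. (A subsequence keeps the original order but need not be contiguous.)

Track the smallest tail for each achievable length (strict):
5 → extends → [5]
11 → extends → [5, 11]
16 → extends → [5, 11, 16]
15 → replaces 16 → [5, 11, 15]
17 → extends → [5, 11, 15, 17]
12 → replaces 15 → [5, 11, 12, 17]
13 → replaces 17 → [5, 11, 12, 13]
18 → extends → [5, 11, 12, 13, 18]
8 → replaces 11 → [5, 8, 12, 13, 18]
5 → already a tail → [5, 8, 12, 13, 18]
6 → replaces 8 → [5, 6, 12, 13, 18]
15 → replaces 18 → [5, 6, 12, 13, 15]
Five tails, so the longest strictly increasing subsequence has length 5 (e.g. 5, 11, 16, 17, 18).

5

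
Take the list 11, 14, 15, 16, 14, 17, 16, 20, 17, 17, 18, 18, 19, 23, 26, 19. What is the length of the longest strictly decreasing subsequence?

2

Let dp[i] be the longest strictly decreasing subsequence ending at i:
i:      1  2  3  4  5  6  7  8  9 10 11 12 13 14 15 16
a[i]:  11 14 15 16 14 17 16 20 17 17 18 18 19 23 26 19
dp:     1  1  1  1  2  1  2  1  2  2  2  2  2  1  1  2
Maximum is 2.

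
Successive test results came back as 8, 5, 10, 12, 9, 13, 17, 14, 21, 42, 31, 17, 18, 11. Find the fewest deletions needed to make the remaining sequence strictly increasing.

Fewest deletions = n − (longest strictly increasing subsequence).
i:      1  2  3  4  5  6  7  8  9 10 11 12 13 14
a[i]:   8  5 10 12  9 13 17 14 21 42 31 17 18 11
dp:     1  1  2  3  2  4  5  5  6  7  7  6  7  3
max dp = 7, so deletions = 14 − 7 = 7.

7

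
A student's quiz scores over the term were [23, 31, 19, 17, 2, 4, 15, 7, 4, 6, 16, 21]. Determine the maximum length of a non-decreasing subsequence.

6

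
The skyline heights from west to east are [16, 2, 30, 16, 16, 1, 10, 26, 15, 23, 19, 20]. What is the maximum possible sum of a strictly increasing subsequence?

66

Let S[i] be the best sum of a strictly increasing subsequence ending at i:
i:      1  2  3  4  5  6  7  8  9 10 11 12
a[i]:  16  2 30 16 16  1 10 26 15 23 19 20
S:     16  2 46 18 18  1 12 44 27 50 46 66
Maximum is 66 (e.g. 2 + 10 + 15 + 19 + 20).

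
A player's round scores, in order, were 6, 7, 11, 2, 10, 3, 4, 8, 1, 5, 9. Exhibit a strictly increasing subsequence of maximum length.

2, 3, 4, 8, 9

Patience tails give the LIS length; then backtrack through the dp parents:
6 → extends → [6]
7 → extends → [6, 7]
11 → extends → [6, 7, 11]
2 → replaces 6 → [2, 7, 11]
10 → replaces 11 → [2, 7, 10]
3 → replaces 7 → [2, 3, 10]
4 → replaces 10 → [2, 3, 4]
8 → extends → [2, 3, 4, 8]
1 → replaces 2 → [1, 3, 4, 8]
5 → replaces 8 → [1, 3, 4, 5]
9 → extends → [1, 3, 4, 5, 9]
Length 5; one witness is 2, 3, 4, 8, 9.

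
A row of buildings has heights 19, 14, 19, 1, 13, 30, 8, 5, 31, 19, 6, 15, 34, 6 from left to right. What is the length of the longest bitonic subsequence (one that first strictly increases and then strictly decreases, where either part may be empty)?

inc[i] = longest strictly increasing subsequence ending at i; dec[i] = longest strictly decreasing subsequence starting at i:
i:      1  2  3  4  5  6  7  8  9 10 11 12 13 14
a[i]:  19 14 19  1 13 30  8  5 31 19  6 15 34  6
inc:    1  1  2  1  2  3  2  2  4  3  3  4  5  3
dec:    5  4  4  1  3  4  2  1  4  3  1  2  2  1
Best peak at i=9 (value 31): inc=4, dec=4, length 4+4−1 = 7.

7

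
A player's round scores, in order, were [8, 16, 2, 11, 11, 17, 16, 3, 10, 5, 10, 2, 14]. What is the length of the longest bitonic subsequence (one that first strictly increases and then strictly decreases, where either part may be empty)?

inc[i] = longest strictly increasing subsequence ending at i; dec[i] = longest strictly decreasing subsequence starting at i:
i:      1  2  3  4  5  6  7  8  9 10 11 12 13
a[i]:   8 16  2 11 11 17 16  3 10  5 10  2 14
inc:    1  2  1  2  2  3  3  2  3  3  4  1  5
dec:    3  5  1  4  4  5  4  2  3  2  2  1  1
Best peak at i=6 (value 17): inc=3, dec=5, length 3+5−1 = 7.

7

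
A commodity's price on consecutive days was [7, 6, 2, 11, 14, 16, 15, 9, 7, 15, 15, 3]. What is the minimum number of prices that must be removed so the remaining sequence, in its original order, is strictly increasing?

Fewest deletions = n − (longest strictly increasing subsequence).
Patience tails:
7 → extends → [7]
6 → replaces 7 → [6]
2 → replaces 6 → [2]
11 → extends → [2, 11]
14 → extends → [2, 11, 14]
16 → extends → [2, 11, 14, 16]
15 → replaces 16 → [2, 11, 14, 15]
9 → replaces 11 → [2, 9, 14, 15]
7 → replaces 9 → [2, 7, 14, 15]
15 → already a tail → [2, 7, 14, 15]
15 → already a tail → [2, 7, 14, 15]
3 → replaces 7 → [2, 3, 14, 15]
Longest strictly increasing subsequence has length 4, so deletions = 12 − 4 = 8.

8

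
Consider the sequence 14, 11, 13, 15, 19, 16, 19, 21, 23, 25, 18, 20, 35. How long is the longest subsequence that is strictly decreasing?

2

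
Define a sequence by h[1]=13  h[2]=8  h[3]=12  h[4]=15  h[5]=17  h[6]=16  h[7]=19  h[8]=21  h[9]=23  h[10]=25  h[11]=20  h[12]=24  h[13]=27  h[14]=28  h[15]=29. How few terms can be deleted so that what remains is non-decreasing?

4

Fewest deletions = n − (longest non-decreasing subsequence).
Patience tails:
13 → extends → [13]
8 → replaces 13 → [8]
12 → extends → [8, 12]
15 → extends → [8, 12, 15]
17 → extends → [8, 12, 15, 17]
16 → replaces 17 → [8, 12, 15, 16]
19 → extends → [8, 12, 15, 16, 19]
21 → extends → [8, 12, 15, 16, 19, 21]
23 → extends → [8, 12, 15, 16, 19, 21, 23]
25 → extends → [8, 12, 15, 16, 19, 21, 23, 25]
20 → replaces 21 → [8, 12, 15, 16, 19, 20, 23, 25]
24 → replaces 25 → [8, 12, 15, 16, 19, 20, 23, 24]
27 → extends → [8, 12, 15, 16, 19, 20, 23, 24, 27]
28 → extends → [8, 12, 15, 16, 19, 20, 23, 24, 27, 28]
29 → extends → [8, 12, 15, 16, 19, 20, 23, 24, 27, 28, 29]
Longest non-decreasing subsequence has length 11, so deletions = 15 − 11 = 4.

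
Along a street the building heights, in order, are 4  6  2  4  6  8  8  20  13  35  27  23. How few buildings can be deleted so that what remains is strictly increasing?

Fewest deletions = n − (longest strictly increasing subsequence).
Patience tails:
4 → extends → [4]
6 → extends → [4, 6]
2 → replaces 4 → [2, 6]
4 → replaces 6 → [2, 4]
6 → extends → [2, 4, 6]
8 → extends → [2, 4, 6, 8]
8 → already a tail → [2, 4, 6, 8]
20 → extends → [2, 4, 6, 8, 20]
13 → replaces 20 → [2, 4, 6, 8, 13]
35 → extends → [2, 4, 6, 8, 13, 35]
27 → replaces 35 → [2, 4, 6, 8, 13, 27]
23 → replaces 27 → [2, 4, 6, 8, 13, 23]
Longest strictly increasing subsequence has length 6, so deletions = 12 − 6 = 6.

6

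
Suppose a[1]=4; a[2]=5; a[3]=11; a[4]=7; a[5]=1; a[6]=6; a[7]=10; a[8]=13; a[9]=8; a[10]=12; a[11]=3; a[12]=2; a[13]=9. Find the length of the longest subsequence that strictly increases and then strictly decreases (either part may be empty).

8

inc[i] = longest strictly increasing subsequence ending at i; dec[i] = longest strictly decreasing subsequence starting at i:
i:      1  2  3  4  5  6  7  8  9 10 11 12 13
a[i]:   4  5 11  7  1  6 10 13  8 12  3  2  9
inc:    1  2  3  3  1  3  4  5  4  5  2  2  5
dec:    3  3  5  4  1  3  4  4  3  3  2  1  1
Best peak at i=8 (value 13): inc=5, dec=4, length 5+4−1 = 8.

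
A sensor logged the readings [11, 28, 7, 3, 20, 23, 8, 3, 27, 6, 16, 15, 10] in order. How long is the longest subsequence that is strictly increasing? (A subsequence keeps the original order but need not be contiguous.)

4

Track the smallest tail for each achievable length (strict):
11 → extends → [11]
28 → extends → [11, 28]
7 → replaces 11 → [7, 28]
3 → replaces 7 → [3, 28]
20 → replaces 28 → [3, 20]
23 → extends → [3, 20, 23]
8 → replaces 20 → [3, 8, 23]
3 → already a tail → [3, 8, 23]
27 → extends → [3, 8, 23, 27]
6 → replaces 8 → [3, 6, 23, 27]
16 → replaces 23 → [3, 6, 16, 27]
15 → replaces 16 → [3, 6, 15, 27]
10 → replaces 15 → [3, 6, 10, 27]
Four tails, so the longest strictly increasing subsequence has length 4 (e.g. 11, 20, 23, 27).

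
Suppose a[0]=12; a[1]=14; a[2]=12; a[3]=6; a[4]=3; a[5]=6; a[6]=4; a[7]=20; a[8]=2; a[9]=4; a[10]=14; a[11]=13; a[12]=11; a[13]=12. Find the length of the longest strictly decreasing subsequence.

5

Negate each value so 'decreasing' becomes 'increasing', then run patience tails on the negated sequence:
-12 → extends → [-12]
-14 → replaces -12 → [-14]
-12 → extends → [-14, -12]
-6 → extends → [-14, -12, -6]
-3 → extends → [-14, -12, -6, -3]
-6 → already a tail → [-14, -12, -6, -3]
-4 → replaces -3 → [-14, -12, -6, -4]
-20 → replaces -14 → [-20, -12, -6, -4]
-2 → extends → [-20, -12, -6, -4, -2]
-4 → already a tail → [-20, -12, -6, -4, -2]
-14 → replaces -12 → [-20, -14, -6, -4, -2]
-13 → replaces -6 → [-20, -14, -13, -4, -2]
-11 → replaces -4 → [-20, -14, -13, -11, -2]
-12 → replaces -11 → [-20, -14, -13, -12, -2]
Five tails, so the longest strictly decreasing subsequence of the original has length 5.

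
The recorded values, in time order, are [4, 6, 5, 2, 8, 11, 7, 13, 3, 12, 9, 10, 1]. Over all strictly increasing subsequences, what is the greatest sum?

Let S[i] be the best sum of a strictly increasing subsequence ending at i:
i:      1  2  3  4  5  6  7  8  9 10 11 12 13
a[i]:   4  6  5  2  8 11  7 13  3 12  9 10  1
S:      4 10  9  2 18 29 17 42  5 41 27 37  1
Maximum is 42 (e.g. 4 + 6 + 8 + 11 + 13).

42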